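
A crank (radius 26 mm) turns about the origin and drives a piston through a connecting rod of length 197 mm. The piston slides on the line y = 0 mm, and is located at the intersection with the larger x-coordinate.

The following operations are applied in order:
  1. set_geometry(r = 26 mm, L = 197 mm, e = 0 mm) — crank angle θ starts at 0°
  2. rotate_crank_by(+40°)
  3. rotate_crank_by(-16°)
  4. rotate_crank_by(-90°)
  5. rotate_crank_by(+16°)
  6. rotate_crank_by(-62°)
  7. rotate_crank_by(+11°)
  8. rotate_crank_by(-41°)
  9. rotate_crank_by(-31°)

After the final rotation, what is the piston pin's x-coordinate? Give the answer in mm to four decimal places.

171.1683

set_geometry: r = 26 mm, L = 197 mm, e = 0 mm; θ ← 0°
rotate_crank_by(+40°): θ ← 0° +40° = 40°
rotate_crank_by(-16°): θ ← 40° -16° = 24°
rotate_crank_by(-90°): θ ← 24° -90° = -66°
rotate_crank_by(+16°): θ ← -66° +16° = -50°
rotate_crank_by(-62°): θ ← -50° -62° = -112°
rotate_crank_by(+11°): θ ← -112° +11° = -101°
rotate_crank_by(-41°): θ ← -101° -41° = -142°
rotate_crank_by(-31°): θ ← -142° -31° = -173°
crank pin P = (r cos θ, r sin θ) = (-25.806200, -3.168603)
h = r sin θ − e = -3.168603 − 0 = -3.168603
x = r cos θ + √(L² − h²) = -25.806200 + √(38809.0 − 10.0400) = -25.806200 + 196.974516 = 171.168316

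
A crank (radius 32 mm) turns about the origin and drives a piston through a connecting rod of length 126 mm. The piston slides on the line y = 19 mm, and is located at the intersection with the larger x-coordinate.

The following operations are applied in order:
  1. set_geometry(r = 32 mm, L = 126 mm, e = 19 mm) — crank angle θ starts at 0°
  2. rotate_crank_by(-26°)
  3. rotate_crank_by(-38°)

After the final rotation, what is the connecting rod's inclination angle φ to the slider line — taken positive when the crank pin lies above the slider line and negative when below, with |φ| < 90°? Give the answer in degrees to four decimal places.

-22.2754

set_geometry: r = 32 mm, L = 126 mm, e = 19 mm; θ ← 0°
rotate_crank_by(-26°): θ ← 0° -26° = -26°
rotate_crank_by(-38°): θ ← -26° -38° = -64°
crank pin P = (r cos θ, r sin θ) = (14.027877, -28.761409)
h = r sin θ − e = -28.761409 − 19 = -47.761409
sin φ = h / L = -47.761409 / 126 = -0.37905881
φ = arcsin(-0.37905881) = -22.275395°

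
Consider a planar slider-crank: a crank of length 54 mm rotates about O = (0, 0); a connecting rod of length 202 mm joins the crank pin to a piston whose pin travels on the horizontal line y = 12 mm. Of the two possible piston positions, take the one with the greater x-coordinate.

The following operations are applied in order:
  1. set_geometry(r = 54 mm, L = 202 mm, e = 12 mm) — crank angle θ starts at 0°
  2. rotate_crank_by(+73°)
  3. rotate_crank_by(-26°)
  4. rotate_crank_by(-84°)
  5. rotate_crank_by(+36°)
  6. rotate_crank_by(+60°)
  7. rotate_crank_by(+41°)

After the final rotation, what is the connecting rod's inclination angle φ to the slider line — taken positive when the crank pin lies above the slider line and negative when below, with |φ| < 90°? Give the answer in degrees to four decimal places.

11.7627

set_geometry: r = 54 mm, L = 202 mm, e = 12 mm; θ ← 0°
rotate_crank_by(+73°): θ ← 0° +73° = 73°
rotate_crank_by(-26°): θ ← 73° -26° = 47°
rotate_crank_by(-84°): θ ← 47° -84° = -37°
rotate_crank_by(+36°): θ ← -37° +36° = -1°
rotate_crank_by(+60°): θ ← -1° +60° = 59°
rotate_crank_by(+41°): θ ← 59° +41° = 100°
crank pin P = (r cos θ, r sin θ) = (-9.377002, 53.179619)
h = r sin θ − e = 53.179619 − 12 = 41.179619
sin φ = h / L = 41.179619 / 202 = 0.20385950
φ = arcsin(0.20385950) = 11.762743°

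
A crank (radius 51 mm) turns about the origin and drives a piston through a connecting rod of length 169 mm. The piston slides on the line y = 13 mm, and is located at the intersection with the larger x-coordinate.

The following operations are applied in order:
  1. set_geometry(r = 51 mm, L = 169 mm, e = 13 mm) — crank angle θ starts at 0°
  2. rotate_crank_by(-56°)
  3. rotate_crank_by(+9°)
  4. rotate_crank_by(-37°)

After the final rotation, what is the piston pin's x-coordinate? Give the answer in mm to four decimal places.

set_geometry: r = 51 mm, L = 169 mm, e = 13 mm; θ ← 0°
rotate_crank_by(-56°): θ ← 0° -56° = -56°
rotate_crank_by(+9°): θ ← -56° +9° = -47°
rotate_crank_by(-37°): θ ← -47° -37° = -84°
crank pin P = (r cos θ, r sin θ) = (5.330952, -50.720617)
h = r sin θ − e = -50.720617 − 13 = -63.720617
x = r cos θ + √(L² − h²) = 5.330952 + √(28561.0 − 4060.3170) = 5.330952 + 156.526940 = 161.857892

161.8579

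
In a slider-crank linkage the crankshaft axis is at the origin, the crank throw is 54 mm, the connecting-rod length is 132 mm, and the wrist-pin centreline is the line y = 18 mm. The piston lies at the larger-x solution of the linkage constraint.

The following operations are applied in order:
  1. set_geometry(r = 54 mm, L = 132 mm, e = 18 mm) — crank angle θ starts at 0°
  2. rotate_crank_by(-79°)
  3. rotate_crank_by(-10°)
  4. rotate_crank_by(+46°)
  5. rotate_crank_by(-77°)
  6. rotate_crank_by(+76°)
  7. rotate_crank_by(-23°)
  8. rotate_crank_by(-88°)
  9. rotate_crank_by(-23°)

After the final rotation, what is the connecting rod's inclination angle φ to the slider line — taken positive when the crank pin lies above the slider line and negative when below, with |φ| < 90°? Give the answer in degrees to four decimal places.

set_geometry: r = 54 mm, L = 132 mm, e = 18 mm; θ ← 0°
rotate_crank_by(-79°): θ ← 0° -79° = -79°
rotate_crank_by(-10°): θ ← -79° -10° = -89°
rotate_crank_by(+46°): θ ← -89° +46° = -43°
rotate_crank_by(-77°): θ ← -43° -77° = -120°
rotate_crank_by(+76°): θ ← -120° +76° = -44°
rotate_crank_by(-23°): θ ← -44° -23° = -67°
rotate_crank_by(-88°): θ ← -67° -88° = -155°
rotate_crank_by(-23°): θ ← -155° -23° = -178°
crank pin P = (r cos θ, r sin θ) = (-53.967105, -1.884573)
h = r sin θ − e = -1.884573 − 18 = -19.884573
sin φ = h / L = -19.884573 / 132 = -0.15064070
φ = arcsin(-0.15064070) = -8.664058°

-8.6641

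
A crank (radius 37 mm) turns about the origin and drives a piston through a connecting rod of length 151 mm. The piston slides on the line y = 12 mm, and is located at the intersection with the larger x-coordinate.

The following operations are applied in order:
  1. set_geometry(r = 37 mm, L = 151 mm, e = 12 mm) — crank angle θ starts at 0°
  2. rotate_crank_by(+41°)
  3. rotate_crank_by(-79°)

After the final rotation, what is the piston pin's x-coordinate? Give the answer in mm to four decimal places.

set_geometry: r = 37 mm, L = 151 mm, e = 12 mm; θ ← 0°
rotate_crank_by(+41°): θ ← 0° +41° = 41°
rotate_crank_by(-79°): θ ← 41° -79° = -38°
crank pin P = (r cos θ, r sin θ) = (29.156398, -22.779475)
h = r sin θ − e = -22.779475 − 12 = -34.779475
x = r cos θ + √(L² − h²) = 29.156398 + √(22801.0 − 1209.6119) = 29.156398 + 146.940084 = 176.096481

176.0965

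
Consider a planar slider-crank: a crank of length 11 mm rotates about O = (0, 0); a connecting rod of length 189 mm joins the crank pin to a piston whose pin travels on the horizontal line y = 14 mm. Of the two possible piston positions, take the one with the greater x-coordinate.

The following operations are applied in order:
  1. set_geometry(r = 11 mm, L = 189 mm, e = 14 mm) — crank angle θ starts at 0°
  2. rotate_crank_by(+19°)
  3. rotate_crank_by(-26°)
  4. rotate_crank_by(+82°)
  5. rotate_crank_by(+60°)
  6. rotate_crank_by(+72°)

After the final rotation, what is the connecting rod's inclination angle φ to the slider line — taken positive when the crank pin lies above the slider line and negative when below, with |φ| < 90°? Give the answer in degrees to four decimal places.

set_geometry: r = 11 mm, L = 189 mm, e = 14 mm; θ ← 0°
rotate_crank_by(+19°): θ ← 0° +19° = 19°
rotate_crank_by(-26°): θ ← 19° -26° = -7°
rotate_crank_by(+82°): θ ← -7° +82° = 75°
rotate_crank_by(+60°): θ ← 75° +60° = 135°
rotate_crank_by(+72°): θ ← 135° +72° = 207°
crank pin P = (r cos θ, r sin θ) = (-9.801072, -4.993895)
h = r sin θ − e = -4.993895 − 14 = -18.993895
sin φ = h / L = -18.993895 / 189 = -0.10049680
φ = arcsin(-0.10049680) = -5.767779°

-5.7678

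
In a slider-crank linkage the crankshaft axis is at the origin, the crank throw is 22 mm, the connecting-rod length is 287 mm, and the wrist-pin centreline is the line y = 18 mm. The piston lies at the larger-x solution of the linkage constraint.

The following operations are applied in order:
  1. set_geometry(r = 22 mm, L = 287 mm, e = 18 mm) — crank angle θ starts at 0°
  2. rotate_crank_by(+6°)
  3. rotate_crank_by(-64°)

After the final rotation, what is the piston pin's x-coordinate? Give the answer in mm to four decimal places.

set_geometry: r = 22 mm, L = 287 mm, e = 18 mm; θ ← 0°
rotate_crank_by(+6°): θ ← 0° +6° = 6°
rotate_crank_by(-64°): θ ← 6° -64° = -58°
crank pin P = (r cos θ, r sin θ) = (11.658224, -18.657058)
h = r sin θ − e = -18.657058 − 18 = -36.657058
x = r cos θ + √(L² − h²) = 11.658224 + √(82369.0 − 1343.7399) = 11.658224 + 284.649363 = 296.307587

296.3076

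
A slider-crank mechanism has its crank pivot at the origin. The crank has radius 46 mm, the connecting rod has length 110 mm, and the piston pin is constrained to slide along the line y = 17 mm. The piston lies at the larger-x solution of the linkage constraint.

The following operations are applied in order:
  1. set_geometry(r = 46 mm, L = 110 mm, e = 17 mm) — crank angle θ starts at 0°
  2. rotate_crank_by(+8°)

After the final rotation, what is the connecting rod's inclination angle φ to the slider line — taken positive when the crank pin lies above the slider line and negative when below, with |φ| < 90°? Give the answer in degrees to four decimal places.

-5.5288

set_geometry: r = 46 mm, L = 110 mm, e = 17 mm; θ ← 0°
rotate_crank_by(+8°): θ ← 0° +8° = 8°
crank pin P = (r cos θ, r sin θ) = (45.552331, 6.401963)
h = r sin θ − e = 6.401963 − 17 = -10.598037
sin φ = h / L = -10.598037 / 110 = -0.09634579
φ = arcsin(-0.09634579) = -5.528783°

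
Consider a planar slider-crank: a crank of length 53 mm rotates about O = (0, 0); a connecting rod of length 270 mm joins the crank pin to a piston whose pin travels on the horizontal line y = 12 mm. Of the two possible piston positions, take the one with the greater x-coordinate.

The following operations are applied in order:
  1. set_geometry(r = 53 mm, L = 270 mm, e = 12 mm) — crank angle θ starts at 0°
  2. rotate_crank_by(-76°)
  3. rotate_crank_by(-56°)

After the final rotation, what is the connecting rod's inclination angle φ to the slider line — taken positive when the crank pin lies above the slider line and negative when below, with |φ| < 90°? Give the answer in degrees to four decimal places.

-10.9715

set_geometry: r = 53 mm, L = 270 mm, e = 12 mm; θ ← 0°
rotate_crank_by(-76°): θ ← 0° -76° = -76°
rotate_crank_by(-56°): θ ← -76° -56° = -132°
crank pin P = (r cos θ, r sin θ) = (-35.463922, -39.386676)
h = r sin θ − e = -39.386676 − 12 = -51.386676
sin φ = h / L = -51.386676 / 270 = -0.19032102
φ = arcsin(-0.19032102) = -10.971519°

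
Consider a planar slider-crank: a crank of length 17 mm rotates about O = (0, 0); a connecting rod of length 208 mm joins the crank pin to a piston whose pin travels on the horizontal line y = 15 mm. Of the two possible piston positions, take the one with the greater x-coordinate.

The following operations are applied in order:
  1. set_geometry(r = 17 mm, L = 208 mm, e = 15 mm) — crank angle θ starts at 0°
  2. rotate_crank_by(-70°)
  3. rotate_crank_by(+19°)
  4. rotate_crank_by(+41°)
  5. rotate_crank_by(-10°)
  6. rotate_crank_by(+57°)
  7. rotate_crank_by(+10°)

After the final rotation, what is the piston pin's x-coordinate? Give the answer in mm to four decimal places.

219.5781

set_geometry: r = 17 mm, L = 208 mm, e = 15 mm; θ ← 0°
rotate_crank_by(-70°): θ ← 0° -70° = -70°
rotate_crank_by(+19°): θ ← -70° +19° = -51°
rotate_crank_by(+41°): θ ← -51° +41° = -10°
rotate_crank_by(-10°): θ ← -10° -10° = -20°
rotate_crank_by(+57°): θ ← -20° +57° = 37°
rotate_crank_by(+10°): θ ← 37° +10° = 47°
crank pin P = (r cos θ, r sin θ) = (11.593972, 12.433013)
h = r sin θ − e = 12.433013 − 15 = -2.566987
x = r cos θ + √(L² − h²) = 11.593972 + √(43264.0 − 6.5894) = 11.593972 + 207.984159 = 219.578132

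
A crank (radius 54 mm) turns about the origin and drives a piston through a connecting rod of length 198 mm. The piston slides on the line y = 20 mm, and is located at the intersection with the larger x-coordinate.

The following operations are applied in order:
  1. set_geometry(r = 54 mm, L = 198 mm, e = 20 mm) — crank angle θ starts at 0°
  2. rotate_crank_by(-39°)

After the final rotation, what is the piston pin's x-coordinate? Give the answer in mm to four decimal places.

232.4647

set_geometry: r = 54 mm, L = 198 mm, e = 20 mm; θ ← 0°
rotate_crank_by(-39°): θ ← 0° -39° = -39°
crank pin P = (r cos θ, r sin θ) = (41.965882, -33.983301)
h = r sin θ − e = -33.983301 − 20 = -53.983301
x = r cos θ + √(L² − h²) = 41.965882 + √(39204.0 − 2914.1968) = 41.965882 + 190.498827 = 232.464709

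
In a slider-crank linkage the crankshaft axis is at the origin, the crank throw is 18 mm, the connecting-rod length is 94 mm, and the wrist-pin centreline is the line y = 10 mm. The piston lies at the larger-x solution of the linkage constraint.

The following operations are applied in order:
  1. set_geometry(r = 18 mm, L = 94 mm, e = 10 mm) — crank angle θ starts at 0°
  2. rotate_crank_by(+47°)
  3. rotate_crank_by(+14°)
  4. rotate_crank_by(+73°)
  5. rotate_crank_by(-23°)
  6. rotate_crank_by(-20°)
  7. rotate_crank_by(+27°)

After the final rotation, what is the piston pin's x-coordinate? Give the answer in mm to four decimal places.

85.3646

set_geometry: r = 18 mm, L = 94 mm, e = 10 mm; θ ← 0°
rotate_crank_by(+47°): θ ← 0° +47° = 47°
rotate_crank_by(+14°): θ ← 47° +14° = 61°
rotate_crank_by(+73°): θ ← 61° +73° = 134°
rotate_crank_by(-23°): θ ← 134° -23° = 111°
rotate_crank_by(-20°): θ ← 111° -20° = 91°
rotate_crank_by(+27°): θ ← 91° +27° = 118°
crank pin P = (r cos θ, r sin θ) = (-8.450488, 15.893057)
h = r sin θ − e = 15.893057 − 10 = 5.893057
x = r cos θ + √(L² − h²) = -8.450488 + √(8836.0 − 34.7281) = -8.450488 + 93.815094 = 85.364606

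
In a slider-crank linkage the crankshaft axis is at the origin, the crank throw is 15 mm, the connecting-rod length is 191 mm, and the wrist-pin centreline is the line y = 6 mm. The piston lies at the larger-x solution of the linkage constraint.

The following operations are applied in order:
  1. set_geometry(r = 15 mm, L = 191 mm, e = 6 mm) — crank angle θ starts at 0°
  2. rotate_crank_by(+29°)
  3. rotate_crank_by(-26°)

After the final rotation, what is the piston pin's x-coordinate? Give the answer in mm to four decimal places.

205.9082

set_geometry: r = 15 mm, L = 191 mm, e = 6 mm; θ ← 0°
rotate_crank_by(+29°): θ ← 0° +29° = 29°
rotate_crank_by(-26°): θ ← 29° -26° = 3°
crank pin P = (r cos θ, r sin θ) = (14.979443, 0.785039)
h = r sin θ − e = 0.785039 − 6 = -5.214961
x = r cos θ + √(L² − h²) = 14.979443 + √(36481.0 − 27.1958) = 14.979443 + 190.928793 = 205.908237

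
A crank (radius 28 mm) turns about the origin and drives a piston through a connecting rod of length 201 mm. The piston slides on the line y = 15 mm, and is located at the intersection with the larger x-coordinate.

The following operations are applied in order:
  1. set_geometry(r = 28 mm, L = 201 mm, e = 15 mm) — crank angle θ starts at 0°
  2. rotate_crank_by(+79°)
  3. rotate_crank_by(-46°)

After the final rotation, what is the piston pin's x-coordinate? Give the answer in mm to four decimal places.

224.4826

set_geometry: r = 28 mm, L = 201 mm, e = 15 mm; θ ← 0°
rotate_crank_by(+79°): θ ← 0° +79° = 79°
rotate_crank_by(-46°): θ ← 79° -46° = 33°
crank pin P = (r cos θ, r sin θ) = (23.482776, 15.249893)
h = r sin θ − e = 15.249893 − 15 = 0.249893
x = r cos θ + √(L² − h²) = 23.482776 + √(40401.0 − 0.0624) = 23.482776 + 200.999845 = 224.482621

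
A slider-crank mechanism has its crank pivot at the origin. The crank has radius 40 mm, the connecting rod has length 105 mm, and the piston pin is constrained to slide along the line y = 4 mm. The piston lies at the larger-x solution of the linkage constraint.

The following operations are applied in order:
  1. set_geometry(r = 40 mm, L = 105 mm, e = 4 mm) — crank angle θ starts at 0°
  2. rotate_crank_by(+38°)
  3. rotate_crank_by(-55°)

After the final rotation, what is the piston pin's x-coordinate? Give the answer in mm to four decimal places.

142.0726

set_geometry: r = 40 mm, L = 105 mm, e = 4 mm; θ ← 0°
rotate_crank_by(+38°): θ ← 0° +38° = 38°
rotate_crank_by(-55°): θ ← 38° -55° = -17°
crank pin P = (r cos θ, r sin θ) = (38.252190, -11.694868)
h = r sin θ − e = -11.694868 − 4 = -15.694868
x = r cos θ + √(L² − h²) = 38.252190 + √(11025.0 − 246.3289) = 38.252190 + 103.820379 = 142.072569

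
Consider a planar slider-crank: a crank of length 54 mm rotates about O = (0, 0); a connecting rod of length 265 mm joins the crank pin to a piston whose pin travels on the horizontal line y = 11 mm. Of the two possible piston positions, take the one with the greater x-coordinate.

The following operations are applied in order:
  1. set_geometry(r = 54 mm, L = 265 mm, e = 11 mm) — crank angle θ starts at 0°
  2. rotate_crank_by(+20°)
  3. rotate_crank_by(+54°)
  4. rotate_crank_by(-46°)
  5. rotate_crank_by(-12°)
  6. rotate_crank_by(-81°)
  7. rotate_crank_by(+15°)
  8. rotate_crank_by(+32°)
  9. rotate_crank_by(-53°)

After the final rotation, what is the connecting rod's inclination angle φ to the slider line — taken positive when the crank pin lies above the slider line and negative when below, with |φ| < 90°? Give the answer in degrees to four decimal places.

-13.5434

set_geometry: r = 54 mm, L = 265 mm, e = 11 mm; θ ← 0°
rotate_crank_by(+20°): θ ← 0° +20° = 20°
rotate_crank_by(+54°): θ ← 20° +54° = 74°
rotate_crank_by(-46°): θ ← 74° -46° = 28°
rotate_crank_by(-12°): θ ← 28° -12° = 16°
rotate_crank_by(-81°): θ ← 16° -81° = -65°
rotate_crank_by(+15°): θ ← -65° +15° = -50°
rotate_crank_by(+32°): θ ← -50° +32° = -18°
rotate_crank_by(-53°): θ ← -18° -53° = -71°
crank pin P = (r cos θ, r sin θ) = (17.580680, -51.058003)
h = r sin θ − e = -51.058003 − 11 = -62.058003
sin φ = h / L = -62.058003 / 265 = -0.23418114
φ = arcsin(-0.23418114) = -13.543359°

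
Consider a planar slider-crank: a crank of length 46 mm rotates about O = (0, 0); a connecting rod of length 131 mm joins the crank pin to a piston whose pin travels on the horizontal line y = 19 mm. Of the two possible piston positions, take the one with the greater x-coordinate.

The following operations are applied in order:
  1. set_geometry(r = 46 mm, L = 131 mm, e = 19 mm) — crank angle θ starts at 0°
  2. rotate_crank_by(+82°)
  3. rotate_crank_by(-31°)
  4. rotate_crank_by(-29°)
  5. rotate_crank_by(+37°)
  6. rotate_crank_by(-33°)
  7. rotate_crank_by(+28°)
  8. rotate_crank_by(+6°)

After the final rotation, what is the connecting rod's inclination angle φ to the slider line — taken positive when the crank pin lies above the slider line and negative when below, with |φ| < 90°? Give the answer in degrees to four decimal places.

9.1525

set_geometry: r = 46 mm, L = 131 mm, e = 19 mm; θ ← 0°
rotate_crank_by(+82°): θ ← 0° +82° = 82°
rotate_crank_by(-31°): θ ← 82° -31° = 51°
rotate_crank_by(-29°): θ ← 51° -29° = 22°
rotate_crank_by(+37°): θ ← 22° +37° = 59°
rotate_crank_by(-33°): θ ← 59° -33° = 26°
rotate_crank_by(+28°): θ ← 26° +28° = 54°
rotate_crank_by(+6°): θ ← 54° +6° = 60°
crank pin P = (r cos θ, r sin θ) = (23.000000, 39.837169)
h = r sin θ − e = 39.837169 − 19 = 20.837169
sin φ = h / L = 20.837169 / 131 = 0.15906236
φ = arcsin(0.15906236) = 9.152476°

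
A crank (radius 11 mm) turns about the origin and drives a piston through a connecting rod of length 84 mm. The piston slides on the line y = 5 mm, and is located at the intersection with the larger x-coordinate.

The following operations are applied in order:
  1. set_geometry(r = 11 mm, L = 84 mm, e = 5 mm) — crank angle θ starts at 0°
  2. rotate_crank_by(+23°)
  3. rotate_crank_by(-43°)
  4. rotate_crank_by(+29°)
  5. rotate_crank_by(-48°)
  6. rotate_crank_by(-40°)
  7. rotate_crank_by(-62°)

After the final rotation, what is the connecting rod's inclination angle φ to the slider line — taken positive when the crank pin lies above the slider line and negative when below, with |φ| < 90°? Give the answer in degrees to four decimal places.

set_geometry: r = 11 mm, L = 84 mm, e = 5 mm; θ ← 0°
rotate_crank_by(+23°): θ ← 0° +23° = 23°
rotate_crank_by(-43°): θ ← 23° -43° = -20°
rotate_crank_by(+29°): θ ← -20° +29° = 9°
rotate_crank_by(-48°): θ ← 9° -48° = -39°
rotate_crank_by(-40°): θ ← -39° -40° = -79°
rotate_crank_by(-62°): θ ← -79° -62° = -141°
crank pin P = (r cos θ, r sin θ) = (-8.548606, -6.922524)
h = r sin θ − e = -6.922524 − 5 = -11.922524
sin φ = h / L = -11.922524 / 84 = -0.14193481
φ = arcsin(-0.14193481) = -8.159821°

-8.1598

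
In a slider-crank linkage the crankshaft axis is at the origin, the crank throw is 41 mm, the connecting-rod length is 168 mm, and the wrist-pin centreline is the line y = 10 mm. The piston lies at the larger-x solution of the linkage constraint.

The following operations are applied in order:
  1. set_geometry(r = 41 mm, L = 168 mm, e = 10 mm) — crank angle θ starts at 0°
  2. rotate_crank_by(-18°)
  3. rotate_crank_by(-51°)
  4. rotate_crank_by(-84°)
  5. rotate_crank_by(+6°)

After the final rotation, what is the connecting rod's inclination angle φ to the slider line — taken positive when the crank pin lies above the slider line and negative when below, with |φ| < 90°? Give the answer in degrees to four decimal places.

-11.0953

set_geometry: r = 41 mm, L = 168 mm, e = 10 mm; θ ← 0°
rotate_crank_by(-18°): θ ← 0° -18° = -18°
rotate_crank_by(-51°): θ ← -18° -51° = -69°
rotate_crank_by(-84°): θ ← -69° -84° = -153°
rotate_crank_by(+6°): θ ← -153° +6° = -147°
crank pin P = (r cos θ, r sin θ) = (-34.385493, -22.330200)
h = r sin θ − e = -22.330200 − 10 = -32.330200
sin φ = h / L = -32.330200 / 168 = -0.19244167
φ = arcsin(-0.19244167) = -11.095312°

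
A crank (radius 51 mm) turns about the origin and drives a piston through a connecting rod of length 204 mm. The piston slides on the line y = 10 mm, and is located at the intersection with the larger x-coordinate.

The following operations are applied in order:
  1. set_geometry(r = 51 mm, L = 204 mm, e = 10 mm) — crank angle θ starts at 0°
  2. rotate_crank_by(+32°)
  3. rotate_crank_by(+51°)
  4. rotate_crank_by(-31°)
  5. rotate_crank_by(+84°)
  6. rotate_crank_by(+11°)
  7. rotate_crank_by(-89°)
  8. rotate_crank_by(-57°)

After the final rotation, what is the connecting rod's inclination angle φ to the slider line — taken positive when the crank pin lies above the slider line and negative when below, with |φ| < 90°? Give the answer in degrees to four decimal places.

set_geometry: r = 51 mm, L = 204 mm, e = 10 mm; θ ← 0°
rotate_crank_by(+32°): θ ← 0° +32° = 32°
rotate_crank_by(+51°): θ ← 32° +51° = 83°
rotate_crank_by(-31°): θ ← 83° -31° = 52°
rotate_crank_by(+84°): θ ← 52° +84° = 136°
rotate_crank_by(+11°): θ ← 136° +11° = 147°
rotate_crank_by(-89°): θ ← 147° -89° = 58°
rotate_crank_by(-57°): θ ← 58° -57° = 1°
crank pin P = (r cos θ, r sin θ) = (50.992232, 0.890073)
h = r sin θ − e = 0.890073 − 10 = -9.109927
sin φ = h / L = -9.109927 / 204 = -0.04465651
φ = arcsin(-0.04465651) = -2.559481°

-2.5595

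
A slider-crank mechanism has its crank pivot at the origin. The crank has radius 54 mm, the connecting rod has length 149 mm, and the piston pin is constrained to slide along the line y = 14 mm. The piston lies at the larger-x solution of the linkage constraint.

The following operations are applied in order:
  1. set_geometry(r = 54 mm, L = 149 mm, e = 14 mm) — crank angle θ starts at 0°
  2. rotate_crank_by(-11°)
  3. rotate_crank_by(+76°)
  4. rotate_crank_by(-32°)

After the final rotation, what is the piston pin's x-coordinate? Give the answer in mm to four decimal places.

set_geometry: r = 54 mm, L = 149 mm, e = 14 mm; θ ← 0°
rotate_crank_by(-11°): θ ← 0° -11° = -11°
rotate_crank_by(+76°): θ ← -11° +76° = 65°
rotate_crank_by(-32°): θ ← 65° -32° = 33°
crank pin P = (r cos θ, r sin θ) = (45.288211, 29.410508)
h = r sin θ − e = 29.410508 − 14 = 15.410508
x = r cos θ + √(L² − h²) = 45.288211 + √(22201.0 − 237.4838) = 45.288211 + 148.200932 = 193.489143

193.4891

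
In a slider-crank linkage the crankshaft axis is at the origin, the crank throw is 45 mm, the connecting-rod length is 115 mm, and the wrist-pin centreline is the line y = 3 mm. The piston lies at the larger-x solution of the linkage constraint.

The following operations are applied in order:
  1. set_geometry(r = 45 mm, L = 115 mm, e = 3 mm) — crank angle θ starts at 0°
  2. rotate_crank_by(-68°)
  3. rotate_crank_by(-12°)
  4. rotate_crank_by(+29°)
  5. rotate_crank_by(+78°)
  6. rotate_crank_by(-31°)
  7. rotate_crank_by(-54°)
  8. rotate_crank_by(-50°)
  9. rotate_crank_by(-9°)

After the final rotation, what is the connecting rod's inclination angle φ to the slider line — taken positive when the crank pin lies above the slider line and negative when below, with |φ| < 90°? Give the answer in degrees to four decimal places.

set_geometry: r = 45 mm, L = 115 mm, e = 3 mm; θ ← 0°
rotate_crank_by(-68°): θ ← 0° -68° = -68°
rotate_crank_by(-12°): θ ← -68° -12° = -80°
rotate_crank_by(+29°): θ ← -80° +29° = -51°
rotate_crank_by(+78°): θ ← -51° +78° = 27°
rotate_crank_by(-31°): θ ← 27° -31° = -4°
rotate_crank_by(-54°): θ ← -4° -54° = -58°
rotate_crank_by(-50°): θ ← -58° -50° = -108°
rotate_crank_by(-9°): θ ← -108° -9° = -117°
crank pin P = (r cos θ, r sin θ) = (-20.429572, -40.095294)
h = r sin θ − e = -40.095294 − 3 = -43.095294
sin φ = h / L = -43.095294 / 115 = -0.37474168
φ = arcsin(-0.37474168) = -22.008348°

-22.0083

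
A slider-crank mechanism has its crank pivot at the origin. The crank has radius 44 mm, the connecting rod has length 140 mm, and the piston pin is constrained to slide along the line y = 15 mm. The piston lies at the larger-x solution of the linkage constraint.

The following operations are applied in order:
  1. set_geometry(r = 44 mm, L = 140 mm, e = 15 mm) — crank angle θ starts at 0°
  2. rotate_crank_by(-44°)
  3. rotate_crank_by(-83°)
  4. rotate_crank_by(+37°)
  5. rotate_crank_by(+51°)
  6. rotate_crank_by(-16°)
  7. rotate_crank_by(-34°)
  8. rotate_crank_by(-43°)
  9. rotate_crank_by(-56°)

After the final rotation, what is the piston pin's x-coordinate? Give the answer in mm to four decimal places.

96.1465

set_geometry: r = 44 mm, L = 140 mm, e = 15 mm; θ ← 0°
rotate_crank_by(-44°): θ ← 0° -44° = -44°
rotate_crank_by(-83°): θ ← -44° -83° = -127°
rotate_crank_by(+37°): θ ← -127° +37° = -90°
rotate_crank_by(+51°): θ ← -90° +51° = -39°
rotate_crank_by(-16°): θ ← -39° -16° = -55°
rotate_crank_by(-34°): θ ← -55° -34° = -89°
rotate_crank_by(-43°): θ ← -89° -43° = -132°
rotate_crank_by(-56°): θ ← -132° -56° = -188°
crank pin P = (r cos θ, r sin θ) = (-43.571795, 6.123616)
h = r sin θ − e = 6.123616 − 15 = -8.876384
x = r cos θ + √(L² − h²) = -43.571795 + √(19600.0 − 78.7902) = -43.571795 + 139.718323 = 96.146528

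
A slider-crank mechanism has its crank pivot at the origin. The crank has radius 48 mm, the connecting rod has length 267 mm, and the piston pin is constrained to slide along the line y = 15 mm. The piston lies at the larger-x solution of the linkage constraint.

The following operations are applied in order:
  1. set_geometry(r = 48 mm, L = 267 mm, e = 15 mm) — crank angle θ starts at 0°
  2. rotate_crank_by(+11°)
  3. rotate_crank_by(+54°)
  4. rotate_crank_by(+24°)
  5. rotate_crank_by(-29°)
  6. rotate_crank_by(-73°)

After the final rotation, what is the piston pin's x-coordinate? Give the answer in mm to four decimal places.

312.5206

set_geometry: r = 48 mm, L = 267 mm, e = 15 mm; θ ← 0°
rotate_crank_by(+11°): θ ← 0° +11° = 11°
rotate_crank_by(+54°): θ ← 11° +54° = 65°
rotate_crank_by(+24°): θ ← 65° +24° = 89°
rotate_crank_by(-29°): θ ← 89° -29° = 60°
rotate_crank_by(-73°): θ ← 60° -73° = -13°
crank pin P = (r cos θ, r sin θ) = (46.769763, -10.797651)
h = r sin θ − e = -10.797651 − 15 = -25.797651
x = r cos θ + √(L² − h²) = 46.769763 + √(71289.0 − 665.5188) = 46.769763 + 265.750788 = 312.520551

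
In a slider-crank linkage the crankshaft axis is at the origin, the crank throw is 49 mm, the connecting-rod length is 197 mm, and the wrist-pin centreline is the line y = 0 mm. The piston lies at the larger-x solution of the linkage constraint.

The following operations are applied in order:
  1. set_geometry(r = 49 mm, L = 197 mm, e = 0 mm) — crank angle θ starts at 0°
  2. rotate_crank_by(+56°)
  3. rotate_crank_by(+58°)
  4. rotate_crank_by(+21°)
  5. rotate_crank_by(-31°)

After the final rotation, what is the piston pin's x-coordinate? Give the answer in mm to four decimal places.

179.3225

set_geometry: r = 49 mm, L = 197 mm, e = 0 mm; θ ← 0°
rotate_crank_by(+56°): θ ← 0° +56° = 56°
rotate_crank_by(+58°): θ ← 56° +58° = 114°
rotate_crank_by(+21°): θ ← 114° +21° = 135°
rotate_crank_by(-31°): θ ← 135° -31° = 104°
crank pin P = (r cos θ, r sin θ) = (-11.854173, 47.544491)
h = r sin θ − e = 47.544491 − 0 = 47.544491
x = r cos θ + √(L² − h²) = -11.854173 + √(38809.0 − 2260.4786) = -11.854173 + 191.176676 = 179.322503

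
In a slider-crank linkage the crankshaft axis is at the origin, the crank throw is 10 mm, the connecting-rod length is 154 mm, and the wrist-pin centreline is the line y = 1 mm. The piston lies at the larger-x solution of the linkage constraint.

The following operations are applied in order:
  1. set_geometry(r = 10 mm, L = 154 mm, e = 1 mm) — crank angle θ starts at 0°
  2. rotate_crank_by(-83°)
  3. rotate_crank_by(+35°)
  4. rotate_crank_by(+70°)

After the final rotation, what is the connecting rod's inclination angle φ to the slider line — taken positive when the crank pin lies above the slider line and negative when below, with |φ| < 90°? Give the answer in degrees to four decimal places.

1.0217

set_geometry: r = 10 mm, L = 154 mm, e = 1 mm; θ ← 0°
rotate_crank_by(-83°): θ ← 0° -83° = -83°
rotate_crank_by(+35°): θ ← -83° +35° = -48°
rotate_crank_by(+70°): θ ← -48° +70° = 22°
crank pin P = (r cos θ, r sin θ) = (9.271839, 3.746066)
h = r sin θ − e = 3.746066 − 1 = 2.746066
sin φ = h / L = 2.746066 / 154 = 0.01783160
φ = arcsin(0.01783160) = 1.021729°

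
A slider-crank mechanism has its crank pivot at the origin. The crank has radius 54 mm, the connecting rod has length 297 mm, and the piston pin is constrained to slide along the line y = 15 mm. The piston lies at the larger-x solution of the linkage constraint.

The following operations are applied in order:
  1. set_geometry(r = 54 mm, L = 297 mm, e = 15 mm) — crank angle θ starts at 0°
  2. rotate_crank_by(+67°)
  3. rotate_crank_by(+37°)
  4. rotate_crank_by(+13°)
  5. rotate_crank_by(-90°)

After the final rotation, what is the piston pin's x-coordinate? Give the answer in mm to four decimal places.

set_geometry: r = 54 mm, L = 297 mm, e = 15 mm; θ ← 0°
rotate_crank_by(+67°): θ ← 0° +67° = 67°
rotate_crank_by(+37°): θ ← 67° +37° = 104°
rotate_crank_by(+13°): θ ← 104° +13° = 117°
rotate_crank_by(-90°): θ ← 117° -90° = 27°
crank pin P = (r cos θ, r sin θ) = (48.114352, 24.515487)
h = r sin θ − e = 24.515487 − 15 = 9.515487
x = r cos θ + √(L² − h²) = 48.114352 + √(88209.0 − 90.5445) = 48.114352 + 296.847529 = 344.961881

344.9619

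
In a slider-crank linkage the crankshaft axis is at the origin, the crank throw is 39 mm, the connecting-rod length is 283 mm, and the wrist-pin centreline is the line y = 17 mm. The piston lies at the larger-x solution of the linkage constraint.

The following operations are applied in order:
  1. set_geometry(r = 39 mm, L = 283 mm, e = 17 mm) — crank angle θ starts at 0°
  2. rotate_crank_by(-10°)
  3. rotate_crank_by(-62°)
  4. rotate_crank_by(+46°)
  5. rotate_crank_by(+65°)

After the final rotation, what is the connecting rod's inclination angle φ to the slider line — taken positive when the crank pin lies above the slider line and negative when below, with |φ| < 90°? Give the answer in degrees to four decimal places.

1.5274

set_geometry: r = 39 mm, L = 283 mm, e = 17 mm; θ ← 0°
rotate_crank_by(-10°): θ ← 0° -10° = -10°
rotate_crank_by(-62°): θ ← -10° -62° = -72°
rotate_crank_by(+46°): θ ← -72° +46° = -26°
rotate_crank_by(+65°): θ ← -26° +65° = 39°
crank pin P = (r cos θ, r sin θ) = (30.308692, 24.543495)
h = r sin θ − e = 24.543495 − 17 = 7.543495
sin φ = h / L = 7.543495 / 283 = 0.02665546
φ = arcsin(0.02665546) = 1.527426°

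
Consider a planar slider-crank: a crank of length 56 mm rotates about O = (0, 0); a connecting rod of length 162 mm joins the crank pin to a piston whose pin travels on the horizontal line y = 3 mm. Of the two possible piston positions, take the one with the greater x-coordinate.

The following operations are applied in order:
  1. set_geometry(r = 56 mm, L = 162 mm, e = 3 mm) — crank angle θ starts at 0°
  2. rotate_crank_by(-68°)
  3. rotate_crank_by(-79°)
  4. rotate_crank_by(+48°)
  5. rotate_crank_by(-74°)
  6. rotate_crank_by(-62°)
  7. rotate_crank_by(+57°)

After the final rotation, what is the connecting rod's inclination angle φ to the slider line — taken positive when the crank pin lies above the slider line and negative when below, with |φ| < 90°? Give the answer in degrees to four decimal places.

set_geometry: r = 56 mm, L = 162 mm, e = 3 mm; θ ← 0°
rotate_crank_by(-68°): θ ← 0° -68° = -68°
rotate_crank_by(-79°): θ ← -68° -79° = -147°
rotate_crank_by(+48°): θ ← -147° +48° = -99°
rotate_crank_by(-74°): θ ← -99° -74° = -173°
rotate_crank_by(-62°): θ ← -173° -62° = -235°
rotate_crank_by(+57°): θ ← -235° +57° = -178°
crank pin P = (r cos θ, r sin θ) = (-55.965886, -1.954372)
h = r sin θ − e = -1.954372 − 3 = -4.954372
sin φ = h / L = -4.954372 / 162 = -0.03058254
φ = arcsin(-0.03058254) = -1.752524°

-1.7525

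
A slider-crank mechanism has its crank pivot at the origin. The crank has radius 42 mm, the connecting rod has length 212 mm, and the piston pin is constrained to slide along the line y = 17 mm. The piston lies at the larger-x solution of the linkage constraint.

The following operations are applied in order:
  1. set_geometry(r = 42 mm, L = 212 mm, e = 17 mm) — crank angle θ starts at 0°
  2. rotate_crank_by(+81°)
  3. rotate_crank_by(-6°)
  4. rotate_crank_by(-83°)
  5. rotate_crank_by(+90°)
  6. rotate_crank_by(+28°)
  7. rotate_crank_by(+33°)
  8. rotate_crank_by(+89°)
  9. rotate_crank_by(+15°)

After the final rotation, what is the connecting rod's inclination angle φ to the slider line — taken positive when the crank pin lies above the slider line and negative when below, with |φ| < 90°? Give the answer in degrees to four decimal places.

-15.2216

set_geometry: r = 42 mm, L = 212 mm, e = 17 mm; θ ← 0°
rotate_crank_by(+81°): θ ← 0° +81° = 81°
rotate_crank_by(-6°): θ ← 81° -6° = 75°
rotate_crank_by(-83°): θ ← 75° -83° = -8°
rotate_crank_by(+90°): θ ← -8° +90° = 82°
rotate_crank_by(+28°): θ ← 82° +28° = 110°
rotate_crank_by(+33°): θ ← 110° +33° = 143°
rotate_crank_by(+89°): θ ← 143° +89° = 232°
rotate_crank_by(+15°): θ ← 232° +15° = 247°
crank pin P = (r cos θ, r sin θ) = (-16.410707, -38.661204)
h = r sin θ − e = -38.661204 − 17 = -55.661204
sin φ = h / L = -55.661204 / 212 = -0.26255285
φ = arcsin(-0.26255285) = -15.221593°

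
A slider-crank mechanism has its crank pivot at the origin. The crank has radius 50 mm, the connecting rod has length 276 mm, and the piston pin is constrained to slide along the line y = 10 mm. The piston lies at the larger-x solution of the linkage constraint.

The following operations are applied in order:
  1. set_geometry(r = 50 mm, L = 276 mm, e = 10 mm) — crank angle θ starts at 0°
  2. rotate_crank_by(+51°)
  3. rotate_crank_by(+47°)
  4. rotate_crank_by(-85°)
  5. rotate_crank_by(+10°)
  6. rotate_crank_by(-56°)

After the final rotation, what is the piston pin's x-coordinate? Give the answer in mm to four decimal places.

set_geometry: r = 50 mm, L = 276 mm, e = 10 mm; θ ← 0°
rotate_crank_by(+51°): θ ← 0° +51° = 51°
rotate_crank_by(+47°): θ ← 51° +47° = 98°
rotate_crank_by(-85°): θ ← 98° -85° = 13°
rotate_crank_by(+10°): θ ← 13° +10° = 23°
rotate_crank_by(-56°): θ ← 23° -56° = -33°
crank pin P = (r cos θ, r sin θ) = (41.933528, -27.231952)
h = r sin θ − e = -27.231952 − 10 = -37.231952
x = r cos θ + √(L² − h²) = 41.933528 + √(76176.0 − 1386.2182) = 41.933528 + 273.477205 = 315.410734

315.4107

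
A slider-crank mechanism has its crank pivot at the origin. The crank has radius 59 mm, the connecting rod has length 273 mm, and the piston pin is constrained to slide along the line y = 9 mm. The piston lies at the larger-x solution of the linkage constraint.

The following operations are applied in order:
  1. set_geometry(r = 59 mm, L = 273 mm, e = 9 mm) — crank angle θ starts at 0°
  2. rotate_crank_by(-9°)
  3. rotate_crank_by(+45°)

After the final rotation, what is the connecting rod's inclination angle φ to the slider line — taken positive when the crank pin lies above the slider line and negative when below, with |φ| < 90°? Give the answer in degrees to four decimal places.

5.3974

set_geometry: r = 59 mm, L = 273 mm, e = 9 mm; θ ← 0°
rotate_crank_by(-9°): θ ← 0° -9° = -9°
rotate_crank_by(+45°): θ ← -9° +45° = 36°
crank pin P = (r cos θ, r sin θ) = (47.732003, 34.679330)
h = r sin θ − e = 34.679330 − 9 = 25.679330
sin φ = h / L = 25.679330 / 273 = 0.09406348
φ = arcsin(0.09406348) = 5.397420°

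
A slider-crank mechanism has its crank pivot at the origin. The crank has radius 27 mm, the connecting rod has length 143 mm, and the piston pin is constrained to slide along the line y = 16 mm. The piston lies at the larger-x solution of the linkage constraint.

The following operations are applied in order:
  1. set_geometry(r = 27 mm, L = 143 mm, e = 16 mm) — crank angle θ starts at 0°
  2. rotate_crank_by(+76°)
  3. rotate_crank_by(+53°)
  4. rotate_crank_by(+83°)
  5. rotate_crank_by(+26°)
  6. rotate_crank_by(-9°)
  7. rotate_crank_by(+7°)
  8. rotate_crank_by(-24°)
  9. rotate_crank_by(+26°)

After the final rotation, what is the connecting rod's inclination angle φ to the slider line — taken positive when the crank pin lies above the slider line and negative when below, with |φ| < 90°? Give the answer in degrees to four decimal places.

-15.7839

set_geometry: r = 27 mm, L = 143 mm, e = 16 mm; θ ← 0°
rotate_crank_by(+76°): θ ← 0° +76° = 76°
rotate_crank_by(+53°): θ ← 76° +53° = 129°
rotate_crank_by(+83°): θ ← 129° +83° = 212°
rotate_crank_by(+26°): θ ← 212° +26° = 238°
rotate_crank_by(-9°): θ ← 238° -9° = 229°
rotate_crank_by(+7°): θ ← 229° +7° = 236°
rotate_crank_by(-24°): θ ← 236° -24° = 212°
rotate_crank_by(+26°): θ ← 212° +26° = 238°
crank pin P = (r cos θ, r sin θ) = (-14.307820, -22.897299)
h = r sin θ − e = -22.897299 − 16 = -38.897299
sin φ = h / L = -38.897299 / 143 = -0.27200908
φ = arcsin(-0.27200908) = -15.783854°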